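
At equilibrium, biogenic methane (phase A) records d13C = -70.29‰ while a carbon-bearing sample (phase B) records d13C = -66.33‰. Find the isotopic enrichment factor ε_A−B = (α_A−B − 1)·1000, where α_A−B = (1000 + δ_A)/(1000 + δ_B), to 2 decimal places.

-4.24‰

α_A−B = (1000 + -70.29) / (1000 + -66.33) = 929.71 / 933.67 = 0.995759
ε_A−B = (0.995759 − 1) × 1000 = -4.241‰
(The approximation ε ≈ δ_A − δ_B would give -3.96‰.)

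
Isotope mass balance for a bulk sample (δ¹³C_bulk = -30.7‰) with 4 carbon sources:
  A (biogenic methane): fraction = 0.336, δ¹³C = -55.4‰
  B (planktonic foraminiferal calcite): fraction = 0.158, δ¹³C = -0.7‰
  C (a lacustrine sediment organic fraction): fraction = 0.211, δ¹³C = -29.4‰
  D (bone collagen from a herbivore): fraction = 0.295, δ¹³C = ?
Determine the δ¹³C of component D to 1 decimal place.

Isotope mass balance: δ_bulk = Σ fᵢ·δᵢ.
-30.7 = 0.336×(-55.4) + 0.158×(-0.7) + 0.211×(-29.4) + 0.295×δ_D
0.295·δ_D = -30.7 − (-24.928) = -5.772
δ_D = -5.772 / 0.295 = -19.56‰

-19.6‰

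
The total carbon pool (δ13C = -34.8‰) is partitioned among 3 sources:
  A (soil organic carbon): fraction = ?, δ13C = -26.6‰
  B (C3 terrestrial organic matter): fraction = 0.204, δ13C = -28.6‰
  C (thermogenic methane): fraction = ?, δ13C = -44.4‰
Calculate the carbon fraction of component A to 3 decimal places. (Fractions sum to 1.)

0.358

Let f_A and f_C be the unknown fractions; fractions sum to 1 so f_A + f_C = 0.796.
Mass balance: Σ fᵢ·δᵢ = δ_bulk ⇒ f_A·(-26.6) + f_C·(-44.4) = -34.8 − (-5.834) = -28.966
Substitute f_C = 0.796 − f_A:
f_A·(-26.6 − -44.4) = -28.966 − 0.796×(-44.4) = 6.377
f_A = 6.377 / 17.8 = 0.3582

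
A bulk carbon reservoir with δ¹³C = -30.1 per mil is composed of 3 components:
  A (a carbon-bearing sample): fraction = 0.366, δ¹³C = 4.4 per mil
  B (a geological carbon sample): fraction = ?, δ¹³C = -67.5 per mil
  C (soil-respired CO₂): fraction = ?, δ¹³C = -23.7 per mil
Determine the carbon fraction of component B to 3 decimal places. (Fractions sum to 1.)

0.381

Let f_B and f_C be the unknown fractions; fractions sum to 1 so f_B + f_C = 0.634.
Mass balance: Σ fᵢ·δᵢ = δ_bulk ⇒ f_B·(-67.5) + f_C·(-23.7) = -30.1 − (1.610) = -31.710
Substitute f_C = 0.634 − f_B:
f_B·(-67.5 − -23.7) = -31.710 − 0.634×(-23.7) = -16.685
f_B = -16.685 / -43.8 = 0.3809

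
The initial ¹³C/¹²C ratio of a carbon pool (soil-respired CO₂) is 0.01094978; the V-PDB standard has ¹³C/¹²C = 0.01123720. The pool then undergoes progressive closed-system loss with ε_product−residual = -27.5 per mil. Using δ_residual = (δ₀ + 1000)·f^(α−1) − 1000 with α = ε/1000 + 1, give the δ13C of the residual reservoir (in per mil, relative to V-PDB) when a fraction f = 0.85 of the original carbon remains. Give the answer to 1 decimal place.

-21.2 per mil

δ₀ = (0.01094978/0.01123720 − 1)×1000 = (0.974422 − 1)×1000 = -25.578 per mil
α − 1 = ε/1000 = -0.0275
f^(α−1) = 0.85^(-0.0275) = 1.004479
δ_res = (-25.578 + 1000) × 1.004479 − 1000 = 978.787 − 1000 = -21.21 per mil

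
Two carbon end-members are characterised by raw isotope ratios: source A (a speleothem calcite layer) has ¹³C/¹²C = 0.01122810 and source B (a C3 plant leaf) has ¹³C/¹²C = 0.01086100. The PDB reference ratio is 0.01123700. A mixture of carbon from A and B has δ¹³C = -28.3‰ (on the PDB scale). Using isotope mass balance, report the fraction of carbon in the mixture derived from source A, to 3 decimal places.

δ_A = (0.01122810/0.01123700 − 1)×1000 = (0.999208 − 1)×1000 = -0.792‰
δ_B = (0.01086100/0.01123700 − 1)×1000 = (0.966539 − 1)×1000 = -33.461‰
f_A = (δ_mix − δ_B)/(δ_A − δ_B) = (-28.3 − (-33.461))/(-0.792 − (-33.461))
f_A = 5.161 / 32.669 = 0.1580

0.158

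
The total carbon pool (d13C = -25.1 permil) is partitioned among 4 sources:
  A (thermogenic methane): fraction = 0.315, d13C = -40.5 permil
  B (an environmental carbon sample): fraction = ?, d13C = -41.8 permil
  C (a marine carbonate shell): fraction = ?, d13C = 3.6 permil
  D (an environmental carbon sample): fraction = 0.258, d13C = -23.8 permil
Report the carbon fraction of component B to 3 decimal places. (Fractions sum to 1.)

0.170

Let f_B and f_C be the unknown fractions; fractions sum to 1 so f_B + f_C = 0.427.
Mass balance: Σ fᵢ·δᵢ = δ_bulk ⇒ f_B·(-41.8) + f_C·(3.6) = -25.1 − (-18.898) = -6.202
Substitute f_C = 0.427 − f_B:
f_B·(-41.8 − 3.6) = -6.202 − 0.427×(3.6) = -7.739
f_B = -7.739 / -45.4 = 0.1705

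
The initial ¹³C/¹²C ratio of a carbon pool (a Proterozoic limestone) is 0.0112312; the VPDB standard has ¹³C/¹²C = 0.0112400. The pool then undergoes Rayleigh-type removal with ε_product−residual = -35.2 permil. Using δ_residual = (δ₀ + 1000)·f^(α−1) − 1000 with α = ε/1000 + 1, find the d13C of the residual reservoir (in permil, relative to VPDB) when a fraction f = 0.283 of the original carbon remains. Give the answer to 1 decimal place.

44.6 permil

δ₀ = (0.0112312/0.0112400 − 1)×1000 = (0.999217 − 1)×1000 = -0.783 permil
α − 1 = ε/1000 = -0.0352
f^(α−1) = 0.283^(-0.0352) = 1.045435
δ_res = (-0.783 + 1000) × 1.045435 − 1000 = 1044.617 − 1000 = 44.62 permil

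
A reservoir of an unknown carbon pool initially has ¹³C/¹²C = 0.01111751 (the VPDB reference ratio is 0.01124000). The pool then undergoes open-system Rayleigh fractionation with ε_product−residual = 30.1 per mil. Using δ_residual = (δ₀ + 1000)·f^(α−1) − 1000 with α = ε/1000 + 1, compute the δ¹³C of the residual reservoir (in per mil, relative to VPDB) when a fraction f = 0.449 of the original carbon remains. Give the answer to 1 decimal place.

-34.5 per mil

δ₀ = (0.01111751/0.01124000 − 1)×1000 = (0.989102 − 1)×1000 = -10.898 per mil
α − 1 = ε/1000 = 0.0301
f^(α−1) = 0.449^(0.0301) = 0.976186
δ_res = (-10.898 + 1000) × 0.976186 − 1000 = 965.548 − 1000 = -34.45 per mil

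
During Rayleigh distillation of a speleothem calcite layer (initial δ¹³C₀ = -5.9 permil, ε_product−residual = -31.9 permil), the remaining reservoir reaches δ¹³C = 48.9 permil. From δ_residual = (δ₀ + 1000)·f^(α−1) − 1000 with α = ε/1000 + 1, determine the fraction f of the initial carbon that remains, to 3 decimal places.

α − 1 = ε/1000 = -0.0319
(δ_res + 1000)/(δ₀ + 1000) = (48.9 + 1000)/(-5.9 + 1000) = 1048.9/994.1 = 1.055125
f = 1.055125^(1/-0.0319) = exp(ln(1.055125)/-0.0319) = exp(0.05366/-0.0319)
f = exp(-1.6821) = 0.1860

0.186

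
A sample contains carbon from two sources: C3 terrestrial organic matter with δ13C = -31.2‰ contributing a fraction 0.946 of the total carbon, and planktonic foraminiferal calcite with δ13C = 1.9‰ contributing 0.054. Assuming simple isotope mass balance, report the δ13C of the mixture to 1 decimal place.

δ_mix = f_A·δ_A + f_B·δ_B
δ_mix = 0.946 × (-31.2) + 0.054 × (1.9)
δ_mix = -29.52 + 0.10 = -29.41‰

-29.4‰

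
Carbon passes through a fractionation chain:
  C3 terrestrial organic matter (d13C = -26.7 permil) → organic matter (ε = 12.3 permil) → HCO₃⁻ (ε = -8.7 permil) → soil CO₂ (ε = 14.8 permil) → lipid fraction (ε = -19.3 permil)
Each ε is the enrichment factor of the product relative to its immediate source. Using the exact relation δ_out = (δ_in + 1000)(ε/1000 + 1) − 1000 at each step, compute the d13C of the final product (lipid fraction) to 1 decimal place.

step 1: δ = (-26.70 + 1000)·(12.3/1000 + 1) − 1000 = -14.73 permil
step 2: δ = (-14.73 + 1000)·(-8.7/1000 + 1) − 1000 = -23.30 permil
step 3: δ = (-23.30 + 1000)·(14.8/1000 + 1) − 1000 = -8.85 permil
step 4: δ = (-8.85 + 1000)·(-19.3/1000 + 1) − 1000 = -27.97 permil

-28.0 permil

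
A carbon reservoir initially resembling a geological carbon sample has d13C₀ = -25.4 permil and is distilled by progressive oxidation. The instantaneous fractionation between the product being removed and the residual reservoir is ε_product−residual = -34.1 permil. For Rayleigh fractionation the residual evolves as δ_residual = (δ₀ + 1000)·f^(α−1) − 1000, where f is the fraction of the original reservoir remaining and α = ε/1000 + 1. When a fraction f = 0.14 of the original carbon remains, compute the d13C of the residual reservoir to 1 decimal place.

42.2 permil

Rayleigh residual: δ_res = (δ₀ + 1000)·f^(α−1) − 1000
α = ε/1000 + 1 = 0.96590, so α − 1 = -0.03410
f^(α−1) = 0.14^(-0.03410) = 1.069343
δ_res = (-25.4 + 1000) × 1.069343 − 1000 = 1042.182 − 1000 = 42.18 permil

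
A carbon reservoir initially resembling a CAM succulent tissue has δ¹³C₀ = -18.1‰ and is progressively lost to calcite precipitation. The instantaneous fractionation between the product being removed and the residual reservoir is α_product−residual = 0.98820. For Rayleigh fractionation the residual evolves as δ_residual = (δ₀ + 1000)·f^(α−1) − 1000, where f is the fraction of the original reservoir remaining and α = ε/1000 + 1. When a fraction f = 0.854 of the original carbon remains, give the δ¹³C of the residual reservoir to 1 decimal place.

Rayleigh residual: δ_res = (δ₀ + 1000)·f^(α−1) − 1000
α − 1 = -0.01180
f^(α−1) = 0.854^(-0.01180) = 1.001864
δ_res = (-18.1 + 1000) × 1.001864 − 1000 = 983.730 − 1000 = -16.27‰

-16.3‰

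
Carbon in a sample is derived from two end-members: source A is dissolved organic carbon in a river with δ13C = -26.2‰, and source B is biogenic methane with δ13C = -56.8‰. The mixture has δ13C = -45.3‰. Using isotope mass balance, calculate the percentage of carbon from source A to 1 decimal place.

δ_mix = f_A·δ_A + (1 − f_A)·δ_B  ⇒  f_A = (δ_mix − δ_B)/(δ_A − δ_B)
f_A = (-45.3 − (-56.8)) / (-26.2 − (-56.8))
f_A = 11.5 / 30.6 = 0.3758

37.6%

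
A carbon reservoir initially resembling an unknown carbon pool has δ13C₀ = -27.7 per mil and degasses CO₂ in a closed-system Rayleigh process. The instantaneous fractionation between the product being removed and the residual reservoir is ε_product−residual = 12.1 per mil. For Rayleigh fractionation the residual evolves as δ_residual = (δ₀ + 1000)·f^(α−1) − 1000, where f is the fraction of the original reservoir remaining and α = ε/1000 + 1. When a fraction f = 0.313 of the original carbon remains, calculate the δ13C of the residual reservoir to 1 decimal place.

Rayleigh residual: δ_res = (δ₀ + 1000)·f^(α−1) − 1000
α = ε/1000 + 1 = 1.01210, so α − 1 = 0.01210
f^(α−1) = 0.313^(0.01210) = 0.986044
δ_res = (-27.7 + 1000) × 0.986044 − 1000 = 958.730 − 1000 = -41.27 per mil

-41.3 per mil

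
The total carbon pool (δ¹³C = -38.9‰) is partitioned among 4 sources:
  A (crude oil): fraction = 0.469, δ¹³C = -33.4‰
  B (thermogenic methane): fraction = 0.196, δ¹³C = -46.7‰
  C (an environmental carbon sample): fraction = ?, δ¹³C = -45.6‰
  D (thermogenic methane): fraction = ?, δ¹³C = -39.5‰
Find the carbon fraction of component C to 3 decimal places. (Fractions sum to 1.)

0.139

Let f_C and f_D be the unknown fractions; fractions sum to 1 so f_C + f_D = 0.335.
Mass balance: Σ fᵢ·δᵢ = δ_bulk ⇒ f_C·(-45.6) + f_D·(-39.5) = -38.9 − (-24.818) = -14.082
Substitute f_D = 0.335 − f_C:
f_C·(-45.6 − -39.5) = -14.082 − 0.335×(-39.5) = -0.850
f_C = -0.850 / -6.1 = 0.1393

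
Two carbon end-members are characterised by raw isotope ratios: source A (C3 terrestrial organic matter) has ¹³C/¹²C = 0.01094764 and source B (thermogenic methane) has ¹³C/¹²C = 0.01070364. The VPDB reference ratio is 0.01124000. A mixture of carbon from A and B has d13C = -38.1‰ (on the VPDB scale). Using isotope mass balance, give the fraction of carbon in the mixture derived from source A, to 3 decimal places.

0.443

δ_A = (0.01094764/0.01124000 − 1)×1000 = (0.973989 − 1)×1000 = -26.011‰
δ_B = (0.01070364/0.01124000 − 1)×1000 = (0.952281 − 1)×1000 = -47.719‰
f_A = (δ_mix − δ_B)/(δ_A − δ_B) = (-38.1 − (-47.719))/(-26.011 − (-47.719))
f_A = 9.619 / 21.708 = 0.4431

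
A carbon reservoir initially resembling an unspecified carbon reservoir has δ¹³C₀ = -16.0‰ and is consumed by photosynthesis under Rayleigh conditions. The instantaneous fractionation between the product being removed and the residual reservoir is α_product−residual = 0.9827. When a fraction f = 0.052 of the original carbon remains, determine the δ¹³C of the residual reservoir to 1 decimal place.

Rayleigh residual: δ_res = (δ₀ + 1000)·f^(α−1) − 1000
α − 1 = -0.01730
f^(α−1) = 0.052^(-0.01730) = 1.052478
δ_res = (-16.0 + 1000) × 1.052478 − 1000 = 1035.639 − 1000 = 35.64‰

35.6‰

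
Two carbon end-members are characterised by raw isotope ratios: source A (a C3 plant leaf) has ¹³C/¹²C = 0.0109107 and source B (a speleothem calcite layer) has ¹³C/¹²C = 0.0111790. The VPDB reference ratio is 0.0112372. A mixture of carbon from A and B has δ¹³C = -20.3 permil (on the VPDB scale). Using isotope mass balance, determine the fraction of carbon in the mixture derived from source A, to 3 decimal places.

δ_A = (0.0109107/0.0112372 − 1)×1000 = (0.970945 − 1)×1000 = -29.055 permil
δ_B = (0.0111790/0.0112372 − 1)×1000 = (0.994821 − 1)×1000 = -5.179 permil
f_A = (δ_mix − δ_B)/(δ_A − δ_B) = (-20.3 − (-5.179))/(-29.055 − (-5.179))
f_A = -15.121 / -23.876 = 0.6333

0.633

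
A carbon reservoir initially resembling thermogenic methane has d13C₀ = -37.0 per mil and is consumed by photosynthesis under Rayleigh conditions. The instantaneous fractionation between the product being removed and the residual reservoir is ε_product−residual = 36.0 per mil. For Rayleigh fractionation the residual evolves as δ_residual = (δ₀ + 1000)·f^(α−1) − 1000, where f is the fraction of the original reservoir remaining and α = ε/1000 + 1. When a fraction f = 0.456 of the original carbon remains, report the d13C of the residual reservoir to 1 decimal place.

Rayleigh residual: δ_res = (δ₀ + 1000)·f^(α−1) − 1000
α = ε/1000 + 1 = 1.03600, so α − 1 = 0.03600
f^(α−1) = 0.456^(0.03600) = 0.972126
δ_res = (-37.0 + 1000) × 0.972126 − 1000 = 936.158 − 1000 = -63.84 per mil

-63.8 per mil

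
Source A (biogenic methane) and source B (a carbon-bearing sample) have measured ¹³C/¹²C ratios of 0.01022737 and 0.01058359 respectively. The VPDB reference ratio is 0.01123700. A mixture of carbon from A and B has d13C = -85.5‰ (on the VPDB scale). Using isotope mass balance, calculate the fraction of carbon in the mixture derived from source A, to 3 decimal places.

0.863

δ_A = (0.01022737/0.01123700 − 1)×1000 = (0.910151 − 1)×1000 = -89.849‰
δ_B = (0.01058359/0.01123700 − 1)×1000 = (0.941852 − 1)×1000 = -58.148‰
f_A = (δ_mix − δ_B)/(δ_A − δ_B) = (-85.5 − (-58.148))/(-89.849 − (-58.148))
f_A = -27.352 / -31.701 = 0.8628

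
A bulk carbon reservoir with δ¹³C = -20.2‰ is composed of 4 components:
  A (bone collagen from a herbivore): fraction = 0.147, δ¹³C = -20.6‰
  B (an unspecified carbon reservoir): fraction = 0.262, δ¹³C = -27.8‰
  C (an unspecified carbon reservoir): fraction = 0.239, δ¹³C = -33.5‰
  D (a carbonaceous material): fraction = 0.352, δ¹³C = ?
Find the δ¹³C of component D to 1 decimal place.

-5.3‰

Isotope mass balance: δ_bulk = Σ fᵢ·δᵢ.
-20.2 = 0.147×(-20.6) + 0.262×(-27.8) + 0.239×(-33.5) + 0.352×δ_D
0.352·δ_D = -20.2 − (-18.318) = -1.882
δ_D = -1.882 / 0.352 = -5.35‰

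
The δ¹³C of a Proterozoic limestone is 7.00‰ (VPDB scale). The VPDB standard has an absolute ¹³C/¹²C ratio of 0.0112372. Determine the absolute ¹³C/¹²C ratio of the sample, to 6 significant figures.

0.0113159

R_sample = R_standard × (δ¹³C/1000 + 1)
R_sample = 0.0112372 × (7.00/1000 + 1) = 0.0112372 × 1.007000
R_sample = 0.0113159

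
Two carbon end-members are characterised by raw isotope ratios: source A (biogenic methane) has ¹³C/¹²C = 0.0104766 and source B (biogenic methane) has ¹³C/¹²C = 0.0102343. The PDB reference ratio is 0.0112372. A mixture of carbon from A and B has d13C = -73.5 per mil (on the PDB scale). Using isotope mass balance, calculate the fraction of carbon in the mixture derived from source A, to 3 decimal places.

δ_A = (0.0104766/0.0112372 − 1)×1000 = (0.932314 − 1)×1000 = -67.686 per mil
δ_B = (0.0102343/0.0112372 − 1)×1000 = (0.910752 − 1)×1000 = -89.248 per mil
f_A = (δ_mix − δ_B)/(δ_A − δ_B) = (-73.5 − (-89.248))/(-67.686 − (-89.248))
f_A = 15.748 / 21.562 = 0.7304

0.730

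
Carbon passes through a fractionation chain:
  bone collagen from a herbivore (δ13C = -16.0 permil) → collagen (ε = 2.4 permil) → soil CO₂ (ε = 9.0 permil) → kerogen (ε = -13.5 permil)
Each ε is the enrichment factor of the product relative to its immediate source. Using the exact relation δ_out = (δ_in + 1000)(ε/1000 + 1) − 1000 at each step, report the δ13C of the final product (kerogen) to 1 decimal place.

-18.2 permil

step 1: δ = (-16.00 + 1000)·(2.4/1000 + 1) − 1000 = -13.64 permil
step 2: δ = (-13.64 + 1000)·(9.0/1000 + 1) − 1000 = -4.76 permil
step 3: δ = (-4.76 + 1000)·(-13.5/1000 + 1) − 1000 = -18.20 permil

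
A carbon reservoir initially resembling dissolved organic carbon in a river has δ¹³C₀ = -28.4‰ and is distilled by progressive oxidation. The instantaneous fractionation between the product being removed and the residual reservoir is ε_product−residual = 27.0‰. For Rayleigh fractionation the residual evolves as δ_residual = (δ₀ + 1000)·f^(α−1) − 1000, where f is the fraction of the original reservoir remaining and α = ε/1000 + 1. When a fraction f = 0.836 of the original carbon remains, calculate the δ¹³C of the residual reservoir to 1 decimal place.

-33.1‰

Rayleigh residual: δ_res = (δ₀ + 1000)·f^(α−1) − 1000
α = ε/1000 + 1 = 1.02700, so α − 1 = 0.02700
f^(α−1) = 0.836^(0.02700) = 0.995175
δ_res = (-28.4 + 1000) × 0.995175 − 1000 = 966.912 − 1000 = -33.09‰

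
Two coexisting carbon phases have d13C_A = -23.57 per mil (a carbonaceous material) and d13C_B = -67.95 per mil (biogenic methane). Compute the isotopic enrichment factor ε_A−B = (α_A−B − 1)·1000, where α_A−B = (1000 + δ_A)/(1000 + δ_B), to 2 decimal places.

α_A−B = (1000 + -23.57) / (1000 + -67.95) = 976.43 / 932.05 = 1.047615
ε_A−B = (1.047615 − 1) × 1000 = 47.615 per mil
(The approximation ε ≈ δ_A − δ_B would give 44.38 per mil.)

47.62 per mil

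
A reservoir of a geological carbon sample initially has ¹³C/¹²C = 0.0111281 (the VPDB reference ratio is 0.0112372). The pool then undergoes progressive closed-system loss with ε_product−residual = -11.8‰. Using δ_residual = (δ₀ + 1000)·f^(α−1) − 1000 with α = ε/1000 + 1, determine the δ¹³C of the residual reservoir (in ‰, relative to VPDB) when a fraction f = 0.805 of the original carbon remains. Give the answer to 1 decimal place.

δ₀ = (0.0111281/0.0112372 − 1)×1000 = (0.990291 − 1)×1000 = -9.709‰
α − 1 = ε/1000 = -0.0118
f^(α−1) = 0.805^(-0.0118) = 1.002563
δ_res = (-9.709 + 1000) × 1.002563 − 1000 = 992.829 − 1000 = -7.17‰

-7.2‰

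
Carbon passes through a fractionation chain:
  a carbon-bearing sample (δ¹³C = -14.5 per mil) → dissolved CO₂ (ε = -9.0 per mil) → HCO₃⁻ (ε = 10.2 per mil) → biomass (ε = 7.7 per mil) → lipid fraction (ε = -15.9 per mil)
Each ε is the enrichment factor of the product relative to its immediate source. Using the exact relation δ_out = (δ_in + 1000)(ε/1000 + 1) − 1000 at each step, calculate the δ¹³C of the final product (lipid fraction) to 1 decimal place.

step 1: δ = (-14.50 + 1000)·(-9.0/1000 + 1) − 1000 = -23.37 per mil
step 2: δ = (-23.37 + 1000)·(10.2/1000 + 1) − 1000 = -13.41 per mil
step 3: δ = (-13.41 + 1000)·(7.7/1000 + 1) − 1000 = -5.81 per mil
step 4: δ = (-5.81 + 1000)·(-15.9/1000 + 1) − 1000 = -21.62 per mil

-21.6 per mil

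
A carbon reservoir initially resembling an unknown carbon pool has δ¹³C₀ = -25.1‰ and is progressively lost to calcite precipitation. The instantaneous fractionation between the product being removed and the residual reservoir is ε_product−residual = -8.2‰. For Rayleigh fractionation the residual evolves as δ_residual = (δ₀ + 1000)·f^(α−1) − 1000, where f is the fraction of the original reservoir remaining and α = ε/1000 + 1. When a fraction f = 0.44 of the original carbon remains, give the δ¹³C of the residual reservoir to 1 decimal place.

-18.5‰

Rayleigh residual: δ_res = (δ₀ + 1000)·f^(α−1) − 1000
α = ε/1000 + 1 = 0.99180, so α − 1 = -0.00820
f^(α−1) = 0.44^(-0.00820) = 1.006755
δ_res = (-25.1 + 1000) × 1.006755 − 1000 = 981.485 − 1000 = -18.51‰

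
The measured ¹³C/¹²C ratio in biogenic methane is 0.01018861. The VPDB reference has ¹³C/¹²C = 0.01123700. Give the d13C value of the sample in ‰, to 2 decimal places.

d13C = (R_sample / R_standard − 1) × 1000
R_sample / R_standard = 0.01018861 / 0.01123700 = 0.906702
d13C = (0.906702 − 1) × 1000 = -93.298‰

-93.30‰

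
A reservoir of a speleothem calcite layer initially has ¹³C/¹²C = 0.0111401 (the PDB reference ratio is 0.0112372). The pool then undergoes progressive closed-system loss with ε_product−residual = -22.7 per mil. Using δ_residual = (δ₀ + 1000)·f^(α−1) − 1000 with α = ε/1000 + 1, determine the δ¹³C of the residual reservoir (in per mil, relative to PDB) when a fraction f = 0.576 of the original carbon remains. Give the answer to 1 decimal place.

3.9 per mil

δ₀ = (0.0111401/0.0112372 − 1)×1000 = (0.991359 − 1)×1000 = -8.641 per mil
α − 1 = ε/1000 = -0.0227
f^(α−1) = 0.576^(-0.0227) = 1.012601
δ_res = (-8.641 + 1000) × 1.012601 − 1000 = 1003.851 − 1000 = 3.85 per mil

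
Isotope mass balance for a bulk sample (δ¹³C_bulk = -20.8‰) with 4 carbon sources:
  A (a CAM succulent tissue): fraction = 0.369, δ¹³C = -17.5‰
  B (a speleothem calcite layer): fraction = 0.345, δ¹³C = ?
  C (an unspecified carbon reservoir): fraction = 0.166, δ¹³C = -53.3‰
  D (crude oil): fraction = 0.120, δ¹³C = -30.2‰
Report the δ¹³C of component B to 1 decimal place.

-5.4‰

Isotope mass balance: δ_bulk = Σ fᵢ·δᵢ.
-20.8 = 0.369×(-17.5) + 0.345×δ_B + 0.166×(-53.3) + 0.120×(-30.2)
0.345·δ_B = -20.8 − (-18.929) = -1.871
δ_B = -1.871 / 0.345 = -5.42‰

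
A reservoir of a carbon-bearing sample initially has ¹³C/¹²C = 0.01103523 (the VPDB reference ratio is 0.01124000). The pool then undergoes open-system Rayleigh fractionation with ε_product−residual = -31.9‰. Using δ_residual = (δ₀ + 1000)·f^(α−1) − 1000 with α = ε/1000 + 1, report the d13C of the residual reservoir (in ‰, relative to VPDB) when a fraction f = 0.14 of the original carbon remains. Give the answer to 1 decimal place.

δ₀ = (0.01103523/0.01124000 − 1)×1000 = (0.981782 − 1)×1000 = -18.218‰
α − 1 = ε/1000 = -0.0319
f^(α−1) = 0.14^(-0.0319) = 1.064728
δ_res = (-18.218 + 1000) × 1.064728 − 1000 = 1045.330 − 1000 = 45.33‰

45.3‰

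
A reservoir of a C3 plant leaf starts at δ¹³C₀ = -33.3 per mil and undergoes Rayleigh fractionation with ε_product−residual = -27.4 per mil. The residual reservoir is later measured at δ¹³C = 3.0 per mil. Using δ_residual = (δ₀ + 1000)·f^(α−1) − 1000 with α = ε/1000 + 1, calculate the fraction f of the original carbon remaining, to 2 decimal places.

α − 1 = ε/1000 = -0.0274
(δ_res + 1000)/(δ₀ + 1000) = (3.0 + 1000)/(-33.3 + 1000) = 1003.0/966.7 = 1.037550
f = 1.037550^(1/-0.0274) = exp(ln(1.037550)/-0.0274) = exp(0.03686/-0.0274)
f = exp(-1.3453) = 0.2604

0.26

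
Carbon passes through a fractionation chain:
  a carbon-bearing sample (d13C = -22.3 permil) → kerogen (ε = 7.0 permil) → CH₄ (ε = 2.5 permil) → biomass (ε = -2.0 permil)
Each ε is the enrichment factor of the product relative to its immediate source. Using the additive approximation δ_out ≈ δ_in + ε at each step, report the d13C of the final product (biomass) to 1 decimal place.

step 1: δ ≈ -22.3 + (7.0) = -15.3 permil
step 2: δ ≈ -15.3 + (2.5) = -12.8 permil
step 3: δ ≈ -12.8 + (-2.0) = -14.8 permil

-14.8 permil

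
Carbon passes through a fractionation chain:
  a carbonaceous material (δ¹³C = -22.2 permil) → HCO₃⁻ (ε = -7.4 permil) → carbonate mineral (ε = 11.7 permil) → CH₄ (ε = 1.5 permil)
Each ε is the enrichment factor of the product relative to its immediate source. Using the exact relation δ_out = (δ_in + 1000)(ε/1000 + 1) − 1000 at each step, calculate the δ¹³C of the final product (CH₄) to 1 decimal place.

-16.6 permil

step 1: δ = (-22.20 + 1000)·(-7.4/1000 + 1) − 1000 = -29.44 permil
step 2: δ = (-29.44 + 1000)·(11.7/1000 + 1) − 1000 = -18.08 permil
step 3: δ = (-18.08 + 1000)·(1.5/1000 + 1) − 1000 = -16.61 permil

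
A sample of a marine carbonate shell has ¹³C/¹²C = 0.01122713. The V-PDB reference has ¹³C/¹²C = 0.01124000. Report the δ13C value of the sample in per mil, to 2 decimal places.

δ13C = (R_sample / R_standard − 1) × 1000
R_sample / R_standard = 0.01122713 / 0.01124000 = 0.998855
δ13C = (0.998855 − 1) × 1000 = -1.145 per mil

-1.15 per mil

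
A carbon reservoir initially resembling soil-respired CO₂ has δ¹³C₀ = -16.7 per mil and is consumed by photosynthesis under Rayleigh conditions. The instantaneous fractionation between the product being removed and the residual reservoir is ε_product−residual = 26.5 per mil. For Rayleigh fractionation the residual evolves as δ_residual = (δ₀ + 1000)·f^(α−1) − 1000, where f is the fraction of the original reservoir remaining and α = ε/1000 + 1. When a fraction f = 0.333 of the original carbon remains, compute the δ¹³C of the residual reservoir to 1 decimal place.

-44.9 per mil

Rayleigh residual: δ_res = (δ₀ + 1000)·f^(α−1) − 1000
α = ε/1000 + 1 = 1.02650, so α − 1 = 0.02650
f^(α−1) = 0.333^(0.02650) = 0.971281
δ_res = (-16.7 + 1000) × 0.971281 − 1000 = 955.060 − 1000 = -44.94 per mil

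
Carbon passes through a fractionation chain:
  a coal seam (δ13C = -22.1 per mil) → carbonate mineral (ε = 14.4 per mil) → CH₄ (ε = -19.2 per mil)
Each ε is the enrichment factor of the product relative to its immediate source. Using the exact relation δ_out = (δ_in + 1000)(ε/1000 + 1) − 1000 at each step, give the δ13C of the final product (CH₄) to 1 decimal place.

-27.1 per mil

step 1: δ = (-22.10 + 1000)·(14.4/1000 + 1) − 1000 = -8.02 per mil
step 2: δ = (-8.02 + 1000)·(-19.2/1000 + 1) − 1000 = -27.06 per mil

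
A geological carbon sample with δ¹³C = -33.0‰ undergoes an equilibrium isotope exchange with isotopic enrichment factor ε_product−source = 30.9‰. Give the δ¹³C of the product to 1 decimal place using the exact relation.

-3.1‰

Exactly, δ_product = (δ_source + 1000)·(ε/1000 + 1) − 1000.
δ_product = (-33.0 + 1000) × (30.9/1000 + 1) − 1000
δ_product = -3.12‰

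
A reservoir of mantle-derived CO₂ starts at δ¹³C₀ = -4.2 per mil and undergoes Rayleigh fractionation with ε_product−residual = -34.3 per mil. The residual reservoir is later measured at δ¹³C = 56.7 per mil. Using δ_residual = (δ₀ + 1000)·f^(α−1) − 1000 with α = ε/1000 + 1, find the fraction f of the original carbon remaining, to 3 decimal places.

0.177

α − 1 = ε/1000 = -0.0343
(δ_res + 1000)/(δ₀ + 1000) = (56.7 + 1000)/(-4.2 + 1000) = 1056.7/995.8 = 1.061157
f = 1.061157^(1/-0.0343) = exp(ln(1.061157)/-0.0343) = exp(0.05936/-0.0343)
f = exp(-1.7306) = 0.1772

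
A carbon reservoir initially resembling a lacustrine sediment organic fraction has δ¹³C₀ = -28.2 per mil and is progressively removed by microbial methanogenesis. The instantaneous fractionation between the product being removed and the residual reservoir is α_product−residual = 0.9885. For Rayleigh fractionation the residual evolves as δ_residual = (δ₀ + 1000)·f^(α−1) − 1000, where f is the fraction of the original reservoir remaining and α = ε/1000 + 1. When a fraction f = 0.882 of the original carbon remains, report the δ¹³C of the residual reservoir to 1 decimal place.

Rayleigh residual: δ_res = (δ₀ + 1000)·f^(α−1) − 1000
α − 1 = -0.01150
f^(α−1) = 0.882^(-0.01150) = 1.001445
δ_res = (-28.2 + 1000) × 1.001445 − 1000 = 973.204 − 1000 = -26.80 per mil

-26.8 per mil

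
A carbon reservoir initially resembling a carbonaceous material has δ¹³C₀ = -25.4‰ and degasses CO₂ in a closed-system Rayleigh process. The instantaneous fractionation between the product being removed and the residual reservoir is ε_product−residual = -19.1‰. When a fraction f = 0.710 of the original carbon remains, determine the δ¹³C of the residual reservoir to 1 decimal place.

Rayleigh residual: δ_res = (δ₀ + 1000)·f^(α−1) − 1000
α = ε/1000 + 1 = 0.98090, so α − 1 = -0.01910
f^(α−1) = 0.710^(-0.01910) = 1.006563
δ_res = (-25.4 + 1000) × 1.006563 − 1000 = 980.996 − 1000 = -19.00‰

-19.0‰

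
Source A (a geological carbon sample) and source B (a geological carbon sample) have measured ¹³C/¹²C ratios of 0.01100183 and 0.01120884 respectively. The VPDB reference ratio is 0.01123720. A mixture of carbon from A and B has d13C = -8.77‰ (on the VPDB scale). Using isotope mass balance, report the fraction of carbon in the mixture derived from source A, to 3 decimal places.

δ_A = (0.01100183/0.01123720 − 1)×1000 = (0.979054 − 1)×1000 = -20.946‰
δ_B = (0.01120884/0.01123720 − 1)×1000 = (0.997476 − 1)×1000 = -2.524‰
f_A = (δ_mix − δ_B)/(δ_A − δ_B) = (-8.77 − (-2.524))/(-20.946 − (-2.524))
f_A = -6.246 / -18.422 = 0.3391

0.339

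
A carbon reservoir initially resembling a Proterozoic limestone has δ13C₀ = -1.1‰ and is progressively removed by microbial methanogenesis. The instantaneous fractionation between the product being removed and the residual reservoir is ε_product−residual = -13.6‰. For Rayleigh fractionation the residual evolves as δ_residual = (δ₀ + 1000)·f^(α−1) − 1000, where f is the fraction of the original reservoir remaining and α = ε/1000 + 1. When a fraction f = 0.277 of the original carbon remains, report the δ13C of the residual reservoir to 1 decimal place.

16.5‰

Rayleigh residual: δ_res = (δ₀ + 1000)·f^(α−1) − 1000
α = ε/1000 + 1 = 0.98640, so α − 1 = -0.01360
f^(α−1) = 0.277^(-0.01360) = 1.017612
δ_res = (-1.1 + 1000) × 1.017612 − 1000 = 1016.493 − 1000 = 16.49‰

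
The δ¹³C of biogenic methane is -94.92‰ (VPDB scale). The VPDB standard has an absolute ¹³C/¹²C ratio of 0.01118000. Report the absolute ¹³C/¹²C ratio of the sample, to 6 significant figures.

R_sample = R_standard × (δ¹³C/1000 + 1)
R_sample = 0.01118000 × (-94.92/1000 + 1) = 0.01118000 × 0.905080
R_sample = 0.0101188

0.0101188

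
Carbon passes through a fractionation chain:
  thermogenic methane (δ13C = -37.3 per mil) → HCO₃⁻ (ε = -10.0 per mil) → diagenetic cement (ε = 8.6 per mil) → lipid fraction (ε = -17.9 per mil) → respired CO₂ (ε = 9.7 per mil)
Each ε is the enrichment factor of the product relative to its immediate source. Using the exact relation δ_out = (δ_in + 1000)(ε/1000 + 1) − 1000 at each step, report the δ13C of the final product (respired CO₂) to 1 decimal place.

-46.8 per mil

step 1: δ = (-37.30 + 1000)·(-10.0/1000 + 1) − 1000 = -46.93 per mil
step 2: δ = (-46.93 + 1000)·(8.6/1000 + 1) − 1000 = -38.73 per mil
step 3: δ = (-38.73 + 1000)·(-17.9/1000 + 1) − 1000 = -55.94 per mil
step 4: δ = (-55.94 + 1000)·(9.7/1000 + 1) − 1000 = -46.78 per mil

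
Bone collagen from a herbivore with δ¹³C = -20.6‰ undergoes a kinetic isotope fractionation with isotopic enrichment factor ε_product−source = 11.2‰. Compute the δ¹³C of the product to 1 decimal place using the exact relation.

Exactly, δ_product = (δ_source + 1000)·(ε/1000 + 1) − 1000.
δ_product = (-20.6 + 1000) × (11.2/1000 + 1) − 1000
δ_product = -9.63‰

-9.6‰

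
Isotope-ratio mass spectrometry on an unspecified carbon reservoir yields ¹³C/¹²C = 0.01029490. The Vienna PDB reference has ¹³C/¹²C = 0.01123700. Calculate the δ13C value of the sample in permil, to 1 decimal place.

δ13C = (R_sample / R_standard − 1) × 1000
R_sample / R_standard = 0.01029490 / 0.01123700 = 0.916161
δ13C = (0.916161 − 1) × 1000 = -83.84 permil

-83.8 permil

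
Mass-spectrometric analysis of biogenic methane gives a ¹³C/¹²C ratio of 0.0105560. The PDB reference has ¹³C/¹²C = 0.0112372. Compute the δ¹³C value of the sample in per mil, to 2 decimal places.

-60.62 per mil

δ¹³C = (R_sample / R_standard − 1) × 1000
R_sample / R_standard = 0.0105560 / 0.0112372 = 0.939380
δ¹³C = (0.939380 − 1) × 1000 = -60.620 per mil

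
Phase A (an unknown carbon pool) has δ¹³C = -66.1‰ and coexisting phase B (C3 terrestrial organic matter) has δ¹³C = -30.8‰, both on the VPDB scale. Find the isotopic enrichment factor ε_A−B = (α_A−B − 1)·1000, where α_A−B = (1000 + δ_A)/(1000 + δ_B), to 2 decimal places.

α_A−B = (1000 + -66.1) / (1000 + -30.8) = 933.9 / 969.2 = 0.963578
ε_A−B = (0.963578 − 1) × 1000 = -36.422‰
(The approximation ε ≈ δ_A − δ_B would give -35.3‰.)

-36.42‰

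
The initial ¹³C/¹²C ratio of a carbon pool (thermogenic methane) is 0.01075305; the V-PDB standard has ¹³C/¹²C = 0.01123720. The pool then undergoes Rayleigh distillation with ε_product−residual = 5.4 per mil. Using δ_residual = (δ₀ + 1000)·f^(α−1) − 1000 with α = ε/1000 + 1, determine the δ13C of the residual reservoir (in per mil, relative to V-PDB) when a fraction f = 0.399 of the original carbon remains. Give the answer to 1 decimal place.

-47.8 per mil

δ₀ = (0.01075305/0.01123720 − 1)×1000 = (0.956915 − 1)×1000 = -43.085 per mil
α − 1 = ε/1000 = 0.0054
f^(α−1) = 0.399^(0.0054) = 0.995051
δ_res = (-43.085 + 1000) × 0.995051 − 1000 = 952.179 − 1000 = -47.82 per mil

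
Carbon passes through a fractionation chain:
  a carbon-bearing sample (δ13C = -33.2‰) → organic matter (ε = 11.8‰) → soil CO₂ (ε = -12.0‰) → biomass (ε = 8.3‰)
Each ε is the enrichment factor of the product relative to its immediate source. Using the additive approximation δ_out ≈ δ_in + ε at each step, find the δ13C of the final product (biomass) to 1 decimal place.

-25.1‰

step 1: δ ≈ -33.2 + (11.8) = -21.4‰
step 2: δ ≈ -21.4 + (-12.0) = -33.4‰
step 3: δ ≈ -33.4 + (8.3) = -25.1‰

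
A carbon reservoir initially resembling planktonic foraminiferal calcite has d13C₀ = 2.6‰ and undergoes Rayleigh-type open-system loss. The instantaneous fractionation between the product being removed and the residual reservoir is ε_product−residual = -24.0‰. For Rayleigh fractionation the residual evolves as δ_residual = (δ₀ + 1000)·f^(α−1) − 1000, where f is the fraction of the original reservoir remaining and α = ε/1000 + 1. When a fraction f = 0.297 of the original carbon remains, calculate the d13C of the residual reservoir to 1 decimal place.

32.2‰

Rayleigh residual: δ_res = (δ₀ + 1000)·f^(α−1) − 1000
α = ε/1000 + 1 = 0.97600, so α − 1 = -0.02400
f^(α−1) = 0.297^(-0.02400) = 1.029565
δ_res = (2.6 + 1000) × 1.029565 − 1000 = 1032.242 − 1000 = 32.24‰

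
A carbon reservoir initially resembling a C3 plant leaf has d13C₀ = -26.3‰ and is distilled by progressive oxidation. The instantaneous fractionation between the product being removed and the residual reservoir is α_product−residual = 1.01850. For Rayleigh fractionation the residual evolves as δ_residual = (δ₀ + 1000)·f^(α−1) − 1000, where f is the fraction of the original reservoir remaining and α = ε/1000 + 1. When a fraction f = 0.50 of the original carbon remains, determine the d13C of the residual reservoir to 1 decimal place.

Rayleigh residual: δ_res = (δ₀ + 1000)·f^(α−1) − 1000
α − 1 = 0.01850
f^(α−1) = 0.50^(0.01850) = 0.987259
δ_res = (-26.3 + 1000) × 0.987259 − 1000 = 961.294 − 1000 = -38.71‰

-38.7‰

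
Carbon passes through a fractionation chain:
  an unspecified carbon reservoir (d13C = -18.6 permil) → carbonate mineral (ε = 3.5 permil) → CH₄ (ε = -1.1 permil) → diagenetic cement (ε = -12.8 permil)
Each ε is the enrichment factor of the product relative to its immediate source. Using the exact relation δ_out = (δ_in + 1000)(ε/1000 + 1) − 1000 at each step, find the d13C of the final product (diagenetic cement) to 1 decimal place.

-28.8 permil

step 1: δ = (-18.60 + 1000)·(3.5/1000 + 1) − 1000 = -15.17 permil
step 2: δ = (-15.17 + 1000)·(-1.1/1000 + 1) − 1000 = -16.25 permil
step 3: δ = (-16.25 + 1000)·(-12.8/1000 + 1) − 1000 = -28.84 permil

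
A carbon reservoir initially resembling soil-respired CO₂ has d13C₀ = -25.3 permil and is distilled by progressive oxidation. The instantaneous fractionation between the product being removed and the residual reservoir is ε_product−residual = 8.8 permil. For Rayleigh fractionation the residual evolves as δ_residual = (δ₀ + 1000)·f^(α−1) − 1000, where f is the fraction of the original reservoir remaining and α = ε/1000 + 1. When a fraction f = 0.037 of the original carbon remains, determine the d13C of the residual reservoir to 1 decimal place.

-53.2 permil

Rayleigh residual: δ_res = (δ₀ + 1000)·f^(α−1) − 1000
α = ε/1000 + 1 = 1.00880, so α − 1 = 0.00880
f^(α−1) = 0.037^(0.00880) = 0.971405
δ_res = (-25.3 + 1000) × 0.971405 − 1000 = 946.828 − 1000 = -53.17 permil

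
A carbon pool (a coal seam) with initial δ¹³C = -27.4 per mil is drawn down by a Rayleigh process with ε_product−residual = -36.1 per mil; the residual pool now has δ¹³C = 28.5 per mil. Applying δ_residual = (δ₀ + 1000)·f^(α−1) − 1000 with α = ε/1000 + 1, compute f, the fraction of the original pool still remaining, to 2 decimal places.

0.21

α − 1 = ε/1000 = -0.0361
(δ_res + 1000)/(δ₀ + 1000) = (28.5 + 1000)/(-27.4 + 1000) = 1028.5/972.6 = 1.057475
f = 1.057475^(1/-0.0361) = exp(ln(1.057475)/-0.0361) = exp(0.05588/-0.0361)
f = exp(-1.5480) = 0.2127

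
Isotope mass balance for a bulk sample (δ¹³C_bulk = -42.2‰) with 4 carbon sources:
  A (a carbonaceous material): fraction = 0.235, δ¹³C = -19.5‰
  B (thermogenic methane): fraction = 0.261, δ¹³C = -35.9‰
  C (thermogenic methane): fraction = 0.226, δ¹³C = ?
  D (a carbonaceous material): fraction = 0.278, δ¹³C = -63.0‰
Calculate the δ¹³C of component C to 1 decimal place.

-47.5‰

Isotope mass balance: δ_bulk = Σ fᵢ·δᵢ.
-42.2 = 0.235×(-19.5) + 0.261×(-35.9) + 0.226×δ_C + 0.278×(-63.0)
0.226·δ_C = -42.2 − (-31.466) = -10.734
δ_C = -10.734 / 0.226 = -47.49‰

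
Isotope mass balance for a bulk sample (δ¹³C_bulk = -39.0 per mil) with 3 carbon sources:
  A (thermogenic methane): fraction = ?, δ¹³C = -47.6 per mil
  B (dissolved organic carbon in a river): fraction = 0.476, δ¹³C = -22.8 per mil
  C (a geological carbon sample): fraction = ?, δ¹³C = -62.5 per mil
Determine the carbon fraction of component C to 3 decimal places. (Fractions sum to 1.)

Let f_C and f_A be the unknown fractions; fractions sum to 1 so f_C + f_A = 0.524.
Mass balance: Σ fᵢ·δᵢ = δ_bulk ⇒ f_C·(-62.5) + f_A·(-47.6) = -39.0 − (-10.853) = -28.147
Substitute f_A = 0.524 − f_C:
f_C·(-62.5 − -47.6) = -28.147 − 0.524×(-47.6) = -3.205
f_C = -3.205 / -14.9 = 0.2151

0.215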